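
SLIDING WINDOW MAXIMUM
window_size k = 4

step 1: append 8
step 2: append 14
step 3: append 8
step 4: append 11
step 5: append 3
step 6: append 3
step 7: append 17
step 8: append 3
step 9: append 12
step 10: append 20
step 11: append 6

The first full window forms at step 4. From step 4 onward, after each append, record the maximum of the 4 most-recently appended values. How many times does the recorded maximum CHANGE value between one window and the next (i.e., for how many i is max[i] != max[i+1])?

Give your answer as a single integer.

Answer: 3

Derivation:
step 1: append 8 -> window=[8] (not full yet)
step 2: append 14 -> window=[8, 14] (not full yet)
step 3: append 8 -> window=[8, 14, 8] (not full yet)
step 4: append 11 -> window=[8, 14, 8, 11] -> max=14
step 5: append 3 -> window=[14, 8, 11, 3] -> max=14
step 6: append 3 -> window=[8, 11, 3, 3] -> max=11
step 7: append 17 -> window=[11, 3, 3, 17] -> max=17
step 8: append 3 -> window=[3, 3, 17, 3] -> max=17
step 9: append 12 -> window=[3, 17, 3, 12] -> max=17
step 10: append 20 -> window=[17, 3, 12, 20] -> max=20
step 11: append 6 -> window=[3, 12, 20, 6] -> max=20
Recorded maximums: 14 14 11 17 17 17 20 20
Changes between consecutive maximums: 3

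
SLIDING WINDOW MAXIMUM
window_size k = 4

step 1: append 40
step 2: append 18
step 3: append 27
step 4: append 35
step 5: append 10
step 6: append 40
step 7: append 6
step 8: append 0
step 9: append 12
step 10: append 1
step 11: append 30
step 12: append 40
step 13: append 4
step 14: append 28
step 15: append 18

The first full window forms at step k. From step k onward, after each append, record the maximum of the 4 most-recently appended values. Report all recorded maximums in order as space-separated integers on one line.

step 1: append 40 -> window=[40] (not full yet)
step 2: append 18 -> window=[40, 18] (not full yet)
step 3: append 27 -> window=[40, 18, 27] (not full yet)
step 4: append 35 -> window=[40, 18, 27, 35] -> max=40
step 5: append 10 -> window=[18, 27, 35, 10] -> max=35
step 6: append 40 -> window=[27, 35, 10, 40] -> max=40
step 7: append 6 -> window=[35, 10, 40, 6] -> max=40
step 8: append 0 -> window=[10, 40, 6, 0] -> max=40
step 9: append 12 -> window=[40, 6, 0, 12] -> max=40
step 10: append 1 -> window=[6, 0, 12, 1] -> max=12
step 11: append 30 -> window=[0, 12, 1, 30] -> max=30
step 12: append 40 -> window=[12, 1, 30, 40] -> max=40
step 13: append 4 -> window=[1, 30, 40, 4] -> max=40
step 14: append 28 -> window=[30, 40, 4, 28] -> max=40
step 15: append 18 -> window=[40, 4, 28, 18] -> max=40

Answer: 40 35 40 40 40 40 12 30 40 40 40 40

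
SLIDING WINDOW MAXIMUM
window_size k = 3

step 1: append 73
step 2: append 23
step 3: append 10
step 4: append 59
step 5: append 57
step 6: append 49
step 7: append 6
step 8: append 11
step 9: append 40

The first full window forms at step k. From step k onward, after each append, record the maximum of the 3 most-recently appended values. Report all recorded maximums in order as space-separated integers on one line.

Answer: 73 59 59 59 57 49 40

Derivation:
step 1: append 73 -> window=[73] (not full yet)
step 2: append 23 -> window=[73, 23] (not full yet)
step 3: append 10 -> window=[73, 23, 10] -> max=73
step 4: append 59 -> window=[23, 10, 59] -> max=59
step 5: append 57 -> window=[10, 59, 57] -> max=59
step 6: append 49 -> window=[59, 57, 49] -> max=59
step 7: append 6 -> window=[57, 49, 6] -> max=57
step 8: append 11 -> window=[49, 6, 11] -> max=49
step 9: append 40 -> window=[6, 11, 40] -> max=40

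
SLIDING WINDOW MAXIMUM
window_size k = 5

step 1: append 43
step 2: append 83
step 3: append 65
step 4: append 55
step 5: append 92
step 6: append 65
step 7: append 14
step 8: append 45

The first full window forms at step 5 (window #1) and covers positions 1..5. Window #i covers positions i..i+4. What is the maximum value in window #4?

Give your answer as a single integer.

Answer: 92

Derivation:
step 1: append 43 -> window=[43] (not full yet)
step 2: append 83 -> window=[43, 83] (not full yet)
step 3: append 65 -> window=[43, 83, 65] (not full yet)
step 4: append 55 -> window=[43, 83, 65, 55] (not full yet)
step 5: append 92 -> window=[43, 83, 65, 55, 92] -> max=92
step 6: append 65 -> window=[83, 65, 55, 92, 65] -> max=92
step 7: append 14 -> window=[65, 55, 92, 65, 14] -> max=92
step 8: append 45 -> window=[55, 92, 65, 14, 45] -> max=92
Window #4 max = 92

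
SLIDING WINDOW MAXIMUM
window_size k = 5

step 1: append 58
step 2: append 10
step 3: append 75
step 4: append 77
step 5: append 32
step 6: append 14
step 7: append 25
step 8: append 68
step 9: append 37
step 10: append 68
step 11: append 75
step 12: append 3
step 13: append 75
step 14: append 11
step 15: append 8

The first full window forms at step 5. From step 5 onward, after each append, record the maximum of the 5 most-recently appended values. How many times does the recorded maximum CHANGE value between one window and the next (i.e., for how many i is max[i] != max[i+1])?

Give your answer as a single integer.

step 1: append 58 -> window=[58] (not full yet)
step 2: append 10 -> window=[58, 10] (not full yet)
step 3: append 75 -> window=[58, 10, 75] (not full yet)
step 4: append 77 -> window=[58, 10, 75, 77] (not full yet)
step 5: append 32 -> window=[58, 10, 75, 77, 32] -> max=77
step 6: append 14 -> window=[10, 75, 77, 32, 14] -> max=77
step 7: append 25 -> window=[75, 77, 32, 14, 25] -> max=77
step 8: append 68 -> window=[77, 32, 14, 25, 68] -> max=77
step 9: append 37 -> window=[32, 14, 25, 68, 37] -> max=68
step 10: append 68 -> window=[14, 25, 68, 37, 68] -> max=68
step 11: append 75 -> window=[25, 68, 37, 68, 75] -> max=75
step 12: append 3 -> window=[68, 37, 68, 75, 3] -> max=75
step 13: append 75 -> window=[37, 68, 75, 3, 75] -> max=75
step 14: append 11 -> window=[68, 75, 3, 75, 11] -> max=75
step 15: append 8 -> window=[75, 3, 75, 11, 8] -> max=75
Recorded maximums: 77 77 77 77 68 68 75 75 75 75 75
Changes between consecutive maximums: 2

Answer: 2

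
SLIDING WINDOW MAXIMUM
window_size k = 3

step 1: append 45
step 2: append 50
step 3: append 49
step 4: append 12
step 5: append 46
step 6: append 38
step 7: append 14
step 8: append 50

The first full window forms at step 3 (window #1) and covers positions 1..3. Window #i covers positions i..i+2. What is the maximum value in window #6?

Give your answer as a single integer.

Answer: 50

Derivation:
step 1: append 45 -> window=[45] (not full yet)
step 2: append 50 -> window=[45, 50] (not full yet)
step 3: append 49 -> window=[45, 50, 49] -> max=50
step 4: append 12 -> window=[50, 49, 12] -> max=50
step 5: append 46 -> window=[49, 12, 46] -> max=49
step 6: append 38 -> window=[12, 46, 38] -> max=46
step 7: append 14 -> window=[46, 38, 14] -> max=46
step 8: append 50 -> window=[38, 14, 50] -> max=50
Window #6 max = 50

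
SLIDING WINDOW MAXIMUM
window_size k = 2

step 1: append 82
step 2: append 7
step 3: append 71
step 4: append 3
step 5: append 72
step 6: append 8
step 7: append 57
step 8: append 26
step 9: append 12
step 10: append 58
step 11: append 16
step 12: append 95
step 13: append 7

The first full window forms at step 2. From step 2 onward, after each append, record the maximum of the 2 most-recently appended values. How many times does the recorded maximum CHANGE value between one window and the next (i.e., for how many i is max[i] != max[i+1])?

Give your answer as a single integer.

step 1: append 82 -> window=[82] (not full yet)
step 2: append 7 -> window=[82, 7] -> max=82
step 3: append 71 -> window=[7, 71] -> max=71
step 4: append 3 -> window=[71, 3] -> max=71
step 5: append 72 -> window=[3, 72] -> max=72
step 6: append 8 -> window=[72, 8] -> max=72
step 7: append 57 -> window=[8, 57] -> max=57
step 8: append 26 -> window=[57, 26] -> max=57
step 9: append 12 -> window=[26, 12] -> max=26
step 10: append 58 -> window=[12, 58] -> max=58
step 11: append 16 -> window=[58, 16] -> max=58
step 12: append 95 -> window=[16, 95] -> max=95
step 13: append 7 -> window=[95, 7] -> max=95
Recorded maximums: 82 71 71 72 72 57 57 26 58 58 95 95
Changes between consecutive maximums: 6

Answer: 6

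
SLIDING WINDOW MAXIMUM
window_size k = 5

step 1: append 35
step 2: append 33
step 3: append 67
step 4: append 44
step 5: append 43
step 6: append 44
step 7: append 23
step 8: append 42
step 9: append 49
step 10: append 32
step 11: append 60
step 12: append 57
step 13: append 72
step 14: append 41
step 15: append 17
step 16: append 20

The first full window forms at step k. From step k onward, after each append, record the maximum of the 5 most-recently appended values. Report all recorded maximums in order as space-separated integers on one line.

Answer: 67 67 67 44 49 49 60 60 72 72 72 72

Derivation:
step 1: append 35 -> window=[35] (not full yet)
step 2: append 33 -> window=[35, 33] (not full yet)
step 3: append 67 -> window=[35, 33, 67] (not full yet)
step 4: append 44 -> window=[35, 33, 67, 44] (not full yet)
step 5: append 43 -> window=[35, 33, 67, 44, 43] -> max=67
step 6: append 44 -> window=[33, 67, 44, 43, 44] -> max=67
step 7: append 23 -> window=[67, 44, 43, 44, 23] -> max=67
step 8: append 42 -> window=[44, 43, 44, 23, 42] -> max=44
step 9: append 49 -> window=[43, 44, 23, 42, 49] -> max=49
step 10: append 32 -> window=[44, 23, 42, 49, 32] -> max=49
step 11: append 60 -> window=[23, 42, 49, 32, 60] -> max=60
step 12: append 57 -> window=[42, 49, 32, 60, 57] -> max=60
step 13: append 72 -> window=[49, 32, 60, 57, 72] -> max=72
step 14: append 41 -> window=[32, 60, 57, 72, 41] -> max=72
step 15: append 17 -> window=[60, 57, 72, 41, 17] -> max=72
step 16: append 20 -> window=[57, 72, 41, 17, 20] -> max=72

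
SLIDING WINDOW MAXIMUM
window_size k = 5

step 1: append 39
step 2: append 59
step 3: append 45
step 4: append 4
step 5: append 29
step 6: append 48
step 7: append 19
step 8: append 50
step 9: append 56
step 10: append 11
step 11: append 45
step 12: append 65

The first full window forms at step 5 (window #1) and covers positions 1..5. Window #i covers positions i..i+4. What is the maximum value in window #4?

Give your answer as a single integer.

step 1: append 39 -> window=[39] (not full yet)
step 2: append 59 -> window=[39, 59] (not full yet)
step 3: append 45 -> window=[39, 59, 45] (not full yet)
step 4: append 4 -> window=[39, 59, 45, 4] (not full yet)
step 5: append 29 -> window=[39, 59, 45, 4, 29] -> max=59
step 6: append 48 -> window=[59, 45, 4, 29, 48] -> max=59
step 7: append 19 -> window=[45, 4, 29, 48, 19] -> max=48
step 8: append 50 -> window=[4, 29, 48, 19, 50] -> max=50
Window #4 max = 50

Answer: 50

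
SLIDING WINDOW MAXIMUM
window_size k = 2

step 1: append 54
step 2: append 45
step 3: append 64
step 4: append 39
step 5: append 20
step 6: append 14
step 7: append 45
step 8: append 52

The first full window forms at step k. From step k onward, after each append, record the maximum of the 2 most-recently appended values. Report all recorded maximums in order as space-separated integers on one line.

Answer: 54 64 64 39 20 45 52

Derivation:
step 1: append 54 -> window=[54] (not full yet)
step 2: append 45 -> window=[54, 45] -> max=54
step 3: append 64 -> window=[45, 64] -> max=64
step 4: append 39 -> window=[64, 39] -> max=64
step 5: append 20 -> window=[39, 20] -> max=39
step 6: append 14 -> window=[20, 14] -> max=20
step 7: append 45 -> window=[14, 45] -> max=45
step 8: append 52 -> window=[45, 52] -> max=52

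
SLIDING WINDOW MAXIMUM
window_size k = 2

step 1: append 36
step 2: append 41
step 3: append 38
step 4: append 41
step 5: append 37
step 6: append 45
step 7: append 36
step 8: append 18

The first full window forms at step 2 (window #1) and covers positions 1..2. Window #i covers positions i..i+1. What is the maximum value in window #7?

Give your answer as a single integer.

Answer: 36

Derivation:
step 1: append 36 -> window=[36] (not full yet)
step 2: append 41 -> window=[36, 41] -> max=41
step 3: append 38 -> window=[41, 38] -> max=41
step 4: append 41 -> window=[38, 41] -> max=41
step 5: append 37 -> window=[41, 37] -> max=41
step 6: append 45 -> window=[37, 45] -> max=45
step 7: append 36 -> window=[45, 36] -> max=45
step 8: append 18 -> window=[36, 18] -> max=36
Window #7 max = 36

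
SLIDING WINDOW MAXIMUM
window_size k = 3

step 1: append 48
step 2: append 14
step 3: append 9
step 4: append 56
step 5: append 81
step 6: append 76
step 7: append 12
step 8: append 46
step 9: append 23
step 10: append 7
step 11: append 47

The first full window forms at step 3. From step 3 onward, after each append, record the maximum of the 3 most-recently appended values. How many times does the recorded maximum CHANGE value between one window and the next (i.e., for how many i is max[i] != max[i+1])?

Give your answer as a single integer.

Answer: 5

Derivation:
step 1: append 48 -> window=[48] (not full yet)
step 2: append 14 -> window=[48, 14] (not full yet)
step 3: append 9 -> window=[48, 14, 9] -> max=48
step 4: append 56 -> window=[14, 9, 56] -> max=56
step 5: append 81 -> window=[9, 56, 81] -> max=81
step 6: append 76 -> window=[56, 81, 76] -> max=81
step 7: append 12 -> window=[81, 76, 12] -> max=81
step 8: append 46 -> window=[76, 12, 46] -> max=76
step 9: append 23 -> window=[12, 46, 23] -> max=46
step 10: append 7 -> window=[46, 23, 7] -> max=46
step 11: append 47 -> window=[23, 7, 47] -> max=47
Recorded maximums: 48 56 81 81 81 76 46 46 47
Changes between consecutive maximums: 5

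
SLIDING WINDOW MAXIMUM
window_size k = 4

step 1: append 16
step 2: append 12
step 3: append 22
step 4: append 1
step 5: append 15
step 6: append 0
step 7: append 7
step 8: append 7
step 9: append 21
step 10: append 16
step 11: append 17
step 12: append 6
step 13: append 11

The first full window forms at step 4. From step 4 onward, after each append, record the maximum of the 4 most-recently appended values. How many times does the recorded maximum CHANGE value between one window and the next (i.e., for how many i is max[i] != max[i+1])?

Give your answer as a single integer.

step 1: append 16 -> window=[16] (not full yet)
step 2: append 12 -> window=[16, 12] (not full yet)
step 3: append 22 -> window=[16, 12, 22] (not full yet)
step 4: append 1 -> window=[16, 12, 22, 1] -> max=22
step 5: append 15 -> window=[12, 22, 1, 15] -> max=22
step 6: append 0 -> window=[22, 1, 15, 0] -> max=22
step 7: append 7 -> window=[1, 15, 0, 7] -> max=15
step 8: append 7 -> window=[15, 0, 7, 7] -> max=15
step 9: append 21 -> window=[0, 7, 7, 21] -> max=21
step 10: append 16 -> window=[7, 7, 21, 16] -> max=21
step 11: append 17 -> window=[7, 21, 16, 17] -> max=21
step 12: append 6 -> window=[21, 16, 17, 6] -> max=21
step 13: append 11 -> window=[16, 17, 6, 11] -> max=17
Recorded maximums: 22 22 22 15 15 21 21 21 21 17
Changes between consecutive maximums: 3

Answer: 3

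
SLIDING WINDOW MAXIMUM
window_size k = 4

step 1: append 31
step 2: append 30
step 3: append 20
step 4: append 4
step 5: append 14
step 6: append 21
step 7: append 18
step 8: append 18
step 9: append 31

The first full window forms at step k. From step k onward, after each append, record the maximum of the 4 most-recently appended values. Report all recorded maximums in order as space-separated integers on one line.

step 1: append 31 -> window=[31] (not full yet)
step 2: append 30 -> window=[31, 30] (not full yet)
step 3: append 20 -> window=[31, 30, 20] (not full yet)
step 4: append 4 -> window=[31, 30, 20, 4] -> max=31
step 5: append 14 -> window=[30, 20, 4, 14] -> max=30
step 6: append 21 -> window=[20, 4, 14, 21] -> max=21
step 7: append 18 -> window=[4, 14, 21, 18] -> max=21
step 8: append 18 -> window=[14, 21, 18, 18] -> max=21
step 9: append 31 -> window=[21, 18, 18, 31] -> max=31

Answer: 31 30 21 21 21 31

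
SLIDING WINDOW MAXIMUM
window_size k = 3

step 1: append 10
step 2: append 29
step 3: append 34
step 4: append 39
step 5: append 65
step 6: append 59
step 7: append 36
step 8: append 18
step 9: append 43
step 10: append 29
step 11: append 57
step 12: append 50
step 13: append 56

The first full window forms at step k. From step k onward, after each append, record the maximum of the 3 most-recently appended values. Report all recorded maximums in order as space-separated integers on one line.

step 1: append 10 -> window=[10] (not full yet)
step 2: append 29 -> window=[10, 29] (not full yet)
step 3: append 34 -> window=[10, 29, 34] -> max=34
step 4: append 39 -> window=[29, 34, 39] -> max=39
step 5: append 65 -> window=[34, 39, 65] -> max=65
step 6: append 59 -> window=[39, 65, 59] -> max=65
step 7: append 36 -> window=[65, 59, 36] -> max=65
step 8: append 18 -> window=[59, 36, 18] -> max=59
step 9: append 43 -> window=[36, 18, 43] -> max=43
step 10: append 29 -> window=[18, 43, 29] -> max=43
step 11: append 57 -> window=[43, 29, 57] -> max=57
step 12: append 50 -> window=[29, 57, 50] -> max=57
step 13: append 56 -> window=[57, 50, 56] -> max=57

Answer: 34 39 65 65 65 59 43 43 57 57 57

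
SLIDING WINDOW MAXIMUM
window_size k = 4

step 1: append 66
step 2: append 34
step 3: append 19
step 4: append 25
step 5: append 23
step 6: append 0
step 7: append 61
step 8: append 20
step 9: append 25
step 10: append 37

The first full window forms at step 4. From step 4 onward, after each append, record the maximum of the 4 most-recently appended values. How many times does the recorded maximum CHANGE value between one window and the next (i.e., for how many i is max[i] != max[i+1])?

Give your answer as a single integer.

step 1: append 66 -> window=[66] (not full yet)
step 2: append 34 -> window=[66, 34] (not full yet)
step 3: append 19 -> window=[66, 34, 19] (not full yet)
step 4: append 25 -> window=[66, 34, 19, 25] -> max=66
step 5: append 23 -> window=[34, 19, 25, 23] -> max=34
step 6: append 0 -> window=[19, 25, 23, 0] -> max=25
step 7: append 61 -> window=[25, 23, 0, 61] -> max=61
step 8: append 20 -> window=[23, 0, 61, 20] -> max=61
step 9: append 25 -> window=[0, 61, 20, 25] -> max=61
step 10: append 37 -> window=[61, 20, 25, 37] -> max=61
Recorded maximums: 66 34 25 61 61 61 61
Changes between consecutive maximums: 3

Answer: 3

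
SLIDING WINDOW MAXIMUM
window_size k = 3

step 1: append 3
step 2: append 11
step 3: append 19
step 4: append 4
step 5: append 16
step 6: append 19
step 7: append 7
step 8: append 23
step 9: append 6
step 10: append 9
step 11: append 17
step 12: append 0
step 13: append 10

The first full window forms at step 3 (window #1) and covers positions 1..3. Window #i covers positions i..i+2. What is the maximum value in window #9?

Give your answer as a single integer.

Answer: 17

Derivation:
step 1: append 3 -> window=[3] (not full yet)
step 2: append 11 -> window=[3, 11] (not full yet)
step 3: append 19 -> window=[3, 11, 19] -> max=19
step 4: append 4 -> window=[11, 19, 4] -> max=19
step 5: append 16 -> window=[19, 4, 16] -> max=19
step 6: append 19 -> window=[4, 16, 19] -> max=19
step 7: append 7 -> window=[16, 19, 7] -> max=19
step 8: append 23 -> window=[19, 7, 23] -> max=23
step 9: append 6 -> window=[7, 23, 6] -> max=23
step 10: append 9 -> window=[23, 6, 9] -> max=23
step 11: append 17 -> window=[6, 9, 17] -> max=17
Window #9 max = 17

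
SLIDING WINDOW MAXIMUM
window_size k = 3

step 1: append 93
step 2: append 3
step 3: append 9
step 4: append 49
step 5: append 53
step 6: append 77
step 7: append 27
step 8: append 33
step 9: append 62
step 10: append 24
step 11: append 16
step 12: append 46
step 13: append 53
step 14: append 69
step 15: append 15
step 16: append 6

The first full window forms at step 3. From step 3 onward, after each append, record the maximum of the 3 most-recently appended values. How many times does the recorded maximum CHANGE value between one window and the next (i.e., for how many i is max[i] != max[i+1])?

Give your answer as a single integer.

step 1: append 93 -> window=[93] (not full yet)
step 2: append 3 -> window=[93, 3] (not full yet)
step 3: append 9 -> window=[93, 3, 9] -> max=93
step 4: append 49 -> window=[3, 9, 49] -> max=49
step 5: append 53 -> window=[9, 49, 53] -> max=53
step 6: append 77 -> window=[49, 53, 77] -> max=77
step 7: append 27 -> window=[53, 77, 27] -> max=77
step 8: append 33 -> window=[77, 27, 33] -> max=77
step 9: append 62 -> window=[27, 33, 62] -> max=62
step 10: append 24 -> window=[33, 62, 24] -> max=62
step 11: append 16 -> window=[62, 24, 16] -> max=62
step 12: append 46 -> window=[24, 16, 46] -> max=46
step 13: append 53 -> window=[16, 46, 53] -> max=53
step 14: append 69 -> window=[46, 53, 69] -> max=69
step 15: append 15 -> window=[53, 69, 15] -> max=69
step 16: append 6 -> window=[69, 15, 6] -> max=69
Recorded maximums: 93 49 53 77 77 77 62 62 62 46 53 69 69 69
Changes between consecutive maximums: 7

Answer: 7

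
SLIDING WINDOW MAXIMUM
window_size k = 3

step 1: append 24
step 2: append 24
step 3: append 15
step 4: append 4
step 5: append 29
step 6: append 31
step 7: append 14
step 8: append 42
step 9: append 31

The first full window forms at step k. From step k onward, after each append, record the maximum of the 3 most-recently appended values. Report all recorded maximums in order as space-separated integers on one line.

Answer: 24 24 29 31 31 42 42

Derivation:
step 1: append 24 -> window=[24] (not full yet)
step 2: append 24 -> window=[24, 24] (not full yet)
step 3: append 15 -> window=[24, 24, 15] -> max=24
step 4: append 4 -> window=[24, 15, 4] -> max=24
step 5: append 29 -> window=[15, 4, 29] -> max=29
step 6: append 31 -> window=[4, 29, 31] -> max=31
step 7: append 14 -> window=[29, 31, 14] -> max=31
step 8: append 42 -> window=[31, 14, 42] -> max=42
step 9: append 31 -> window=[14, 42, 31] -> max=42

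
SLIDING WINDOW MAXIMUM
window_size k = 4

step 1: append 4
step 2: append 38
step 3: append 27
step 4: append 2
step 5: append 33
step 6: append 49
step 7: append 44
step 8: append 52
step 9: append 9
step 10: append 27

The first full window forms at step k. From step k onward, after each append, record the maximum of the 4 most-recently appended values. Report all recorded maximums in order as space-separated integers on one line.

Answer: 38 38 49 49 52 52 52

Derivation:
step 1: append 4 -> window=[4] (not full yet)
step 2: append 38 -> window=[4, 38] (not full yet)
step 3: append 27 -> window=[4, 38, 27] (not full yet)
step 4: append 2 -> window=[4, 38, 27, 2] -> max=38
step 5: append 33 -> window=[38, 27, 2, 33] -> max=38
step 6: append 49 -> window=[27, 2, 33, 49] -> max=49
step 7: append 44 -> window=[2, 33, 49, 44] -> max=49
step 8: append 52 -> window=[33, 49, 44, 52] -> max=52
step 9: append 9 -> window=[49, 44, 52, 9] -> max=52
step 10: append 27 -> window=[44, 52, 9, 27] -> max=52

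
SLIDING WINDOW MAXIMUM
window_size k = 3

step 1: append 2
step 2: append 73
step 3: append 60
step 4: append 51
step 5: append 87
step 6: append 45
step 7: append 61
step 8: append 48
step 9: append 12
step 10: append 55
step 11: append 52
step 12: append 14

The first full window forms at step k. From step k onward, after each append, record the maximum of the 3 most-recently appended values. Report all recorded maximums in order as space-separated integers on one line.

step 1: append 2 -> window=[2] (not full yet)
step 2: append 73 -> window=[2, 73] (not full yet)
step 3: append 60 -> window=[2, 73, 60] -> max=73
step 4: append 51 -> window=[73, 60, 51] -> max=73
step 5: append 87 -> window=[60, 51, 87] -> max=87
step 6: append 45 -> window=[51, 87, 45] -> max=87
step 7: append 61 -> window=[87, 45, 61] -> max=87
step 8: append 48 -> window=[45, 61, 48] -> max=61
step 9: append 12 -> window=[61, 48, 12] -> max=61
step 10: append 55 -> window=[48, 12, 55] -> max=55
step 11: append 52 -> window=[12, 55, 52] -> max=55
step 12: append 14 -> window=[55, 52, 14] -> max=55

Answer: 73 73 87 87 87 61 61 55 55 55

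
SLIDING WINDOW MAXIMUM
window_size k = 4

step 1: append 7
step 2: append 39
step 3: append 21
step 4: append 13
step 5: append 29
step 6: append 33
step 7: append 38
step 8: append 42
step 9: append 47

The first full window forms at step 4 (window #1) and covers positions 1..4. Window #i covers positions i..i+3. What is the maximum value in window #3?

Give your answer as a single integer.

Answer: 33

Derivation:
step 1: append 7 -> window=[7] (not full yet)
step 2: append 39 -> window=[7, 39] (not full yet)
step 3: append 21 -> window=[7, 39, 21] (not full yet)
step 4: append 13 -> window=[7, 39, 21, 13] -> max=39
step 5: append 29 -> window=[39, 21, 13, 29] -> max=39
step 6: append 33 -> window=[21, 13, 29, 33] -> max=33
Window #3 max = 33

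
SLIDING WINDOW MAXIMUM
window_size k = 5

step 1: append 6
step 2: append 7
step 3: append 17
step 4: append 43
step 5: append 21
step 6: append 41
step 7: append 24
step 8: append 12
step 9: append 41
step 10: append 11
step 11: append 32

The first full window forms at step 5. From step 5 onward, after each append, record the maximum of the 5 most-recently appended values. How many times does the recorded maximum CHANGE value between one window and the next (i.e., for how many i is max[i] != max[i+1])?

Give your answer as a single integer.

step 1: append 6 -> window=[6] (not full yet)
step 2: append 7 -> window=[6, 7] (not full yet)
step 3: append 17 -> window=[6, 7, 17] (not full yet)
step 4: append 43 -> window=[6, 7, 17, 43] (not full yet)
step 5: append 21 -> window=[6, 7, 17, 43, 21] -> max=43
step 6: append 41 -> window=[7, 17, 43, 21, 41] -> max=43
step 7: append 24 -> window=[17, 43, 21, 41, 24] -> max=43
step 8: append 12 -> window=[43, 21, 41, 24, 12] -> max=43
step 9: append 41 -> window=[21, 41, 24, 12, 41] -> max=41
step 10: append 11 -> window=[41, 24, 12, 41, 11] -> max=41
step 11: append 32 -> window=[24, 12, 41, 11, 32] -> max=41
Recorded maximums: 43 43 43 43 41 41 41
Changes between consecutive maximums: 1

Answer: 1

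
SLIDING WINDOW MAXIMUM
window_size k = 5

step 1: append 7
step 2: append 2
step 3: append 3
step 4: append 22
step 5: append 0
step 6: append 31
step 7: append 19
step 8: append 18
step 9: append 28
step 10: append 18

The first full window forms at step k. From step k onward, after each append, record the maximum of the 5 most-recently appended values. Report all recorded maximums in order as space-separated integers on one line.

step 1: append 7 -> window=[7] (not full yet)
step 2: append 2 -> window=[7, 2] (not full yet)
step 3: append 3 -> window=[7, 2, 3] (not full yet)
step 4: append 22 -> window=[7, 2, 3, 22] (not full yet)
step 5: append 0 -> window=[7, 2, 3, 22, 0] -> max=22
step 6: append 31 -> window=[2, 3, 22, 0, 31] -> max=31
step 7: append 19 -> window=[3, 22, 0, 31, 19] -> max=31
step 8: append 18 -> window=[22, 0, 31, 19, 18] -> max=31
step 9: append 28 -> window=[0, 31, 19, 18, 28] -> max=31
step 10: append 18 -> window=[31, 19, 18, 28, 18] -> max=31

Answer: 22 31 31 31 31 31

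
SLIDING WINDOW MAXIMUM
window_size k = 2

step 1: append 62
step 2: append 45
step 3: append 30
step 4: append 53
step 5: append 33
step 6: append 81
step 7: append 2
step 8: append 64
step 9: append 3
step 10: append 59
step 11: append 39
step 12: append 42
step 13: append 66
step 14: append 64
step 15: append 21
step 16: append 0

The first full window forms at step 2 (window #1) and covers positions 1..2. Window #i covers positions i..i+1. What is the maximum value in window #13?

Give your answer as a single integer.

Answer: 66

Derivation:
step 1: append 62 -> window=[62] (not full yet)
step 2: append 45 -> window=[62, 45] -> max=62
step 3: append 30 -> window=[45, 30] -> max=45
step 4: append 53 -> window=[30, 53] -> max=53
step 5: append 33 -> window=[53, 33] -> max=53
step 6: append 81 -> window=[33, 81] -> max=81
step 7: append 2 -> window=[81, 2] -> max=81
step 8: append 64 -> window=[2, 64] -> max=64
step 9: append 3 -> window=[64, 3] -> max=64
step 10: append 59 -> window=[3, 59] -> max=59
step 11: append 39 -> window=[59, 39] -> max=59
step 12: append 42 -> window=[39, 42] -> max=42
step 13: append 66 -> window=[42, 66] -> max=66
step 14: append 64 -> window=[66, 64] -> max=66
Window #13 max = 66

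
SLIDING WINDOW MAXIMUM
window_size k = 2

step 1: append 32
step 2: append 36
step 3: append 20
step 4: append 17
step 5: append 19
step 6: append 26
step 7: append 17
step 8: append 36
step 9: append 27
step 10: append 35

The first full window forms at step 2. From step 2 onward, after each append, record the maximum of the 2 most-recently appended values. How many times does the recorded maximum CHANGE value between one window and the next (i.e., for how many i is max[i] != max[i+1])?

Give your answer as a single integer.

Answer: 5

Derivation:
step 1: append 32 -> window=[32] (not full yet)
step 2: append 36 -> window=[32, 36] -> max=36
step 3: append 20 -> window=[36, 20] -> max=36
step 4: append 17 -> window=[20, 17] -> max=20
step 5: append 19 -> window=[17, 19] -> max=19
step 6: append 26 -> window=[19, 26] -> max=26
step 7: append 17 -> window=[26, 17] -> max=26
step 8: append 36 -> window=[17, 36] -> max=36
step 9: append 27 -> window=[36, 27] -> max=36
step 10: append 35 -> window=[27, 35] -> max=35
Recorded maximums: 36 36 20 19 26 26 36 36 35
Changes between consecutive maximums: 5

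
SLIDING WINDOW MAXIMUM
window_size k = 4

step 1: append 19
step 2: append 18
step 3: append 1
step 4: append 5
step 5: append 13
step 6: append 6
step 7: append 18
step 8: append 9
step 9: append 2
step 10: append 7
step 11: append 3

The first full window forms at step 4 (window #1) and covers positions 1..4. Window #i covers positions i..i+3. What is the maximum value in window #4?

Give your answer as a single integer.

step 1: append 19 -> window=[19] (not full yet)
step 2: append 18 -> window=[19, 18] (not full yet)
step 3: append 1 -> window=[19, 18, 1] (not full yet)
step 4: append 5 -> window=[19, 18, 1, 5] -> max=19
step 5: append 13 -> window=[18, 1, 5, 13] -> max=18
step 6: append 6 -> window=[1, 5, 13, 6] -> max=13
step 7: append 18 -> window=[5, 13, 6, 18] -> max=18
Window #4 max = 18

Answer: 18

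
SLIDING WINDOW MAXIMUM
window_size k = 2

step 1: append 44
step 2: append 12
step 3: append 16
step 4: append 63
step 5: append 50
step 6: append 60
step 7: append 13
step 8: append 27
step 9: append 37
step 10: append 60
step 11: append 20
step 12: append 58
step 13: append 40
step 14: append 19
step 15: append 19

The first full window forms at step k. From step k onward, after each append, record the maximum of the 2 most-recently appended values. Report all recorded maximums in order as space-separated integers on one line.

Answer: 44 16 63 63 60 60 27 37 60 60 58 58 40 19

Derivation:
step 1: append 44 -> window=[44] (not full yet)
step 2: append 12 -> window=[44, 12] -> max=44
step 3: append 16 -> window=[12, 16] -> max=16
step 4: append 63 -> window=[16, 63] -> max=63
step 5: append 50 -> window=[63, 50] -> max=63
step 6: append 60 -> window=[50, 60] -> max=60
step 7: append 13 -> window=[60, 13] -> max=60
step 8: append 27 -> window=[13, 27] -> max=27
step 9: append 37 -> window=[27, 37] -> max=37
step 10: append 60 -> window=[37, 60] -> max=60
step 11: append 20 -> window=[60, 20] -> max=60
step 12: append 58 -> window=[20, 58] -> max=58
step 13: append 40 -> window=[58, 40] -> max=58
step 14: append 19 -> window=[40, 19] -> max=40
step 15: append 19 -> window=[19, 19] -> max=19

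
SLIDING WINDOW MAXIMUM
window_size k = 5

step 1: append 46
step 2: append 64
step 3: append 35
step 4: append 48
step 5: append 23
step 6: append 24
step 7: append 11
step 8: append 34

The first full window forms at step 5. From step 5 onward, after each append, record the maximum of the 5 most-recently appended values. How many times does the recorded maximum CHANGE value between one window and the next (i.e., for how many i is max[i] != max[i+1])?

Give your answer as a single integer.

step 1: append 46 -> window=[46] (not full yet)
step 2: append 64 -> window=[46, 64] (not full yet)
step 3: append 35 -> window=[46, 64, 35] (not full yet)
step 4: append 48 -> window=[46, 64, 35, 48] (not full yet)
step 5: append 23 -> window=[46, 64, 35, 48, 23] -> max=64
step 6: append 24 -> window=[64, 35, 48, 23, 24] -> max=64
step 7: append 11 -> window=[35, 48, 23, 24, 11] -> max=48
step 8: append 34 -> window=[48, 23, 24, 11, 34] -> max=48
Recorded maximums: 64 64 48 48
Changes between consecutive maximums: 1

Answer: 1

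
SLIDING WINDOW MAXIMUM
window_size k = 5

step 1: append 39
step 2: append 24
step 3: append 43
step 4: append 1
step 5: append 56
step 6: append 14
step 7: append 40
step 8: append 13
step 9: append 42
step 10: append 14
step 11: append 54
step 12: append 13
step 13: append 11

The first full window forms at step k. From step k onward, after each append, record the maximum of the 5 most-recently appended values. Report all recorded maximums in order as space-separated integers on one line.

Answer: 56 56 56 56 56 42 54 54 54

Derivation:
step 1: append 39 -> window=[39] (not full yet)
step 2: append 24 -> window=[39, 24] (not full yet)
step 3: append 43 -> window=[39, 24, 43] (not full yet)
step 4: append 1 -> window=[39, 24, 43, 1] (not full yet)
step 5: append 56 -> window=[39, 24, 43, 1, 56] -> max=56
step 6: append 14 -> window=[24, 43, 1, 56, 14] -> max=56
step 7: append 40 -> window=[43, 1, 56, 14, 40] -> max=56
step 8: append 13 -> window=[1, 56, 14, 40, 13] -> max=56
step 9: append 42 -> window=[56, 14, 40, 13, 42] -> max=56
step 10: append 14 -> window=[14, 40, 13, 42, 14] -> max=42
step 11: append 54 -> window=[40, 13, 42, 14, 54] -> max=54
step 12: append 13 -> window=[13, 42, 14, 54, 13] -> max=54
step 13: append 11 -> window=[42, 14, 54, 13, 11] -> max=54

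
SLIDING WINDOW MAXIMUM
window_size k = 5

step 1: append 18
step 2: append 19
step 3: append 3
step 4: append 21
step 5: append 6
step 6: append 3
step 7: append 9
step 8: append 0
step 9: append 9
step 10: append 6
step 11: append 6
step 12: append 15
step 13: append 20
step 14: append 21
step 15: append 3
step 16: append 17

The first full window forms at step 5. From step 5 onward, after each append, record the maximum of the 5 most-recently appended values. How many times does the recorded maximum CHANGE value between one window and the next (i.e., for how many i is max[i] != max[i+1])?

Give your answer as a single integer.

step 1: append 18 -> window=[18] (not full yet)
step 2: append 19 -> window=[18, 19] (not full yet)
step 3: append 3 -> window=[18, 19, 3] (not full yet)
step 4: append 21 -> window=[18, 19, 3, 21] (not full yet)
step 5: append 6 -> window=[18, 19, 3, 21, 6] -> max=21
step 6: append 3 -> window=[19, 3, 21, 6, 3] -> max=21
step 7: append 9 -> window=[3, 21, 6, 3, 9] -> max=21
step 8: append 0 -> window=[21, 6, 3, 9, 0] -> max=21
step 9: append 9 -> window=[6, 3, 9, 0, 9] -> max=9
step 10: append 6 -> window=[3, 9, 0, 9, 6] -> max=9
step 11: append 6 -> window=[9, 0, 9, 6, 6] -> max=9
step 12: append 15 -> window=[0, 9, 6, 6, 15] -> max=15
step 13: append 20 -> window=[9, 6, 6, 15, 20] -> max=20
step 14: append 21 -> window=[6, 6, 15, 20, 21] -> max=21
step 15: append 3 -> window=[6, 15, 20, 21, 3] -> max=21
step 16: append 17 -> window=[15, 20, 21, 3, 17] -> max=21
Recorded maximums: 21 21 21 21 9 9 9 15 20 21 21 21
Changes between consecutive maximums: 4

Answer: 4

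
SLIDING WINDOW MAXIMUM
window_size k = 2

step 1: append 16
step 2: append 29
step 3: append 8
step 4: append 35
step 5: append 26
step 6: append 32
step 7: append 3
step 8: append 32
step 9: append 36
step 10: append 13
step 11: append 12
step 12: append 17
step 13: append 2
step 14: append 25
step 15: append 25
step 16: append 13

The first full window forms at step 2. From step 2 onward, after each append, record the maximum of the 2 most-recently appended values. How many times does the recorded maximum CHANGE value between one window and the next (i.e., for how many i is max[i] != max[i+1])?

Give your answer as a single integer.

step 1: append 16 -> window=[16] (not full yet)
step 2: append 29 -> window=[16, 29] -> max=29
step 3: append 8 -> window=[29, 8] -> max=29
step 4: append 35 -> window=[8, 35] -> max=35
step 5: append 26 -> window=[35, 26] -> max=35
step 6: append 32 -> window=[26, 32] -> max=32
step 7: append 3 -> window=[32, 3] -> max=32
step 8: append 32 -> window=[3, 32] -> max=32
step 9: append 36 -> window=[32, 36] -> max=36
step 10: append 13 -> window=[36, 13] -> max=36
step 11: append 12 -> window=[13, 12] -> max=13
step 12: append 17 -> window=[12, 17] -> max=17
step 13: append 2 -> window=[17, 2] -> max=17
step 14: append 25 -> window=[2, 25] -> max=25
step 15: append 25 -> window=[25, 25] -> max=25
step 16: append 13 -> window=[25, 13] -> max=25
Recorded maximums: 29 29 35 35 32 32 32 36 36 13 17 17 25 25 25
Changes between consecutive maximums: 6

Answer: 6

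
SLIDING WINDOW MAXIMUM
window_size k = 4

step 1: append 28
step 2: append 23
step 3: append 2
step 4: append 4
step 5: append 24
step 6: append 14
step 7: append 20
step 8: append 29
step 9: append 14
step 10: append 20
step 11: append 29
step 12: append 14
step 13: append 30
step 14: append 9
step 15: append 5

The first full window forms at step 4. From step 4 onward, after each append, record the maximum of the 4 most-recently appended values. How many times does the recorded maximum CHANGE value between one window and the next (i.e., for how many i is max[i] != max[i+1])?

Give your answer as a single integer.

Answer: 3

Derivation:
step 1: append 28 -> window=[28] (not full yet)
step 2: append 23 -> window=[28, 23] (not full yet)
step 3: append 2 -> window=[28, 23, 2] (not full yet)
step 4: append 4 -> window=[28, 23, 2, 4] -> max=28
step 5: append 24 -> window=[23, 2, 4, 24] -> max=24
step 6: append 14 -> window=[2, 4, 24, 14] -> max=24
step 7: append 20 -> window=[4, 24, 14, 20] -> max=24
step 8: append 29 -> window=[24, 14, 20, 29] -> max=29
step 9: append 14 -> window=[14, 20, 29, 14] -> max=29
step 10: append 20 -> window=[20, 29, 14, 20] -> max=29
step 11: append 29 -> window=[29, 14, 20, 29] -> max=29
step 12: append 14 -> window=[14, 20, 29, 14] -> max=29
step 13: append 30 -> window=[20, 29, 14, 30] -> max=30
step 14: append 9 -> window=[29, 14, 30, 9] -> max=30
step 15: append 5 -> window=[14, 30, 9, 5] -> max=30
Recorded maximums: 28 24 24 24 29 29 29 29 29 30 30 30
Changes between consecutive maximums: 3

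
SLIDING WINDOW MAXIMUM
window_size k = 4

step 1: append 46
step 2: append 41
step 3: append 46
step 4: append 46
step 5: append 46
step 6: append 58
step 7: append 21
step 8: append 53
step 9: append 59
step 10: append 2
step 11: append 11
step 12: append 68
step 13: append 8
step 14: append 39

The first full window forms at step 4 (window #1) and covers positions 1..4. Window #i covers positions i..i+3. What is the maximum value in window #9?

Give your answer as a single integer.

Answer: 68

Derivation:
step 1: append 46 -> window=[46] (not full yet)
step 2: append 41 -> window=[46, 41] (not full yet)
step 3: append 46 -> window=[46, 41, 46] (not full yet)
step 4: append 46 -> window=[46, 41, 46, 46] -> max=46
step 5: append 46 -> window=[41, 46, 46, 46] -> max=46
step 6: append 58 -> window=[46, 46, 46, 58] -> max=58
step 7: append 21 -> window=[46, 46, 58, 21] -> max=58
step 8: append 53 -> window=[46, 58, 21, 53] -> max=58
step 9: append 59 -> window=[58, 21, 53, 59] -> max=59
step 10: append 2 -> window=[21, 53, 59, 2] -> max=59
step 11: append 11 -> window=[53, 59, 2, 11] -> max=59
step 12: append 68 -> window=[59, 2, 11, 68] -> max=68
Window #9 max = 68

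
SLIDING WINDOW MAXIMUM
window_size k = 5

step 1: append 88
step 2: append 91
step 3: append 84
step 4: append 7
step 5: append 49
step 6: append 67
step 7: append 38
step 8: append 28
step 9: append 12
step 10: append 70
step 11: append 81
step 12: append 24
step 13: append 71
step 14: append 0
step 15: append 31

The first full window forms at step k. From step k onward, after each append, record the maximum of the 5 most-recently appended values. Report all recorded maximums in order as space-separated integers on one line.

Answer: 91 91 84 67 67 70 81 81 81 81 81

Derivation:
step 1: append 88 -> window=[88] (not full yet)
step 2: append 91 -> window=[88, 91] (not full yet)
step 3: append 84 -> window=[88, 91, 84] (not full yet)
step 4: append 7 -> window=[88, 91, 84, 7] (not full yet)
step 5: append 49 -> window=[88, 91, 84, 7, 49] -> max=91
step 6: append 67 -> window=[91, 84, 7, 49, 67] -> max=91
step 7: append 38 -> window=[84, 7, 49, 67, 38] -> max=84
step 8: append 28 -> window=[7, 49, 67, 38, 28] -> max=67
step 9: append 12 -> window=[49, 67, 38, 28, 12] -> max=67
step 10: append 70 -> window=[67, 38, 28, 12, 70] -> max=70
step 11: append 81 -> window=[38, 28, 12, 70, 81] -> max=81
step 12: append 24 -> window=[28, 12, 70, 81, 24] -> max=81
step 13: append 71 -> window=[12, 70, 81, 24, 71] -> max=81
step 14: append 0 -> window=[70, 81, 24, 71, 0] -> max=81
step 15: append 31 -> window=[81, 24, 71, 0, 31] -> max=81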